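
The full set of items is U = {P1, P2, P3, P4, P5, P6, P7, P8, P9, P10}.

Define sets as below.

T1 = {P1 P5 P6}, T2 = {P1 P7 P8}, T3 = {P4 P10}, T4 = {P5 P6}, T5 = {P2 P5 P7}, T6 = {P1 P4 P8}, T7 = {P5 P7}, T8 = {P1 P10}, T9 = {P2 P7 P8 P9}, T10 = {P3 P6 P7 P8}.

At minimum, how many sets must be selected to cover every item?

4

T1, T3, T9, and T10 cover everything between them: the union {P1, P2, P3, P4, P5, P6, P7, P8, P9, P10} is all of U.
Only T10 contains P3, so T10 is forced; the remaining 6 items need at least 3 more sets (each remaining set adds at most 2) — so at least 4 sets are needed, and 4 is optimal.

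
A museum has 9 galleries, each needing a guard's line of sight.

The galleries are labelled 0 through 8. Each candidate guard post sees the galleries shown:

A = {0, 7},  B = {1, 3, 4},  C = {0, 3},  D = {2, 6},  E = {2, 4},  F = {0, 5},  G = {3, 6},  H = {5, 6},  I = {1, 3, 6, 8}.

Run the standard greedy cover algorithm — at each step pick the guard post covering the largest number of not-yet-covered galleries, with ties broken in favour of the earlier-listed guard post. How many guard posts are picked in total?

4

Greedy: pick I (covers 4 new) → pick A (covers 2 new) → pick E (covers 2 new) → pick F (covers 1 new). Total picks: 4.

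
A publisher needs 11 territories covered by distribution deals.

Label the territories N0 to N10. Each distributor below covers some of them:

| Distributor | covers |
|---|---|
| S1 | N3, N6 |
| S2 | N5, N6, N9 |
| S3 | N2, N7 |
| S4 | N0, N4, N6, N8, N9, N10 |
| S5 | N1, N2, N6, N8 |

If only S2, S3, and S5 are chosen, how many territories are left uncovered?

4

Union of S2, S3, S5 = {N1, N2, N5, N6, N7, N8, N9}.
Not covered: N0, N3, N4, N10 — 4 territories.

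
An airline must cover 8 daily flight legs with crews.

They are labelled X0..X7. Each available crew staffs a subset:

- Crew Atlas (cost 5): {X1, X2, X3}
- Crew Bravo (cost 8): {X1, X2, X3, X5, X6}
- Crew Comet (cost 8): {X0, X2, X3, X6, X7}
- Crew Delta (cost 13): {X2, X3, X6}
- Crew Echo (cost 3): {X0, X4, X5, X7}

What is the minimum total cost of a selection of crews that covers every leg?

Bravo, Echo together cover every leg (Bravo ∪ Echo = {X0, X1, X2, X3, X4, X5, X6, X7}); total cost 8 + 3 = 11.
The greedy pick Echo, Atlas, Bravo costs 16; no covering selection beats 11.

11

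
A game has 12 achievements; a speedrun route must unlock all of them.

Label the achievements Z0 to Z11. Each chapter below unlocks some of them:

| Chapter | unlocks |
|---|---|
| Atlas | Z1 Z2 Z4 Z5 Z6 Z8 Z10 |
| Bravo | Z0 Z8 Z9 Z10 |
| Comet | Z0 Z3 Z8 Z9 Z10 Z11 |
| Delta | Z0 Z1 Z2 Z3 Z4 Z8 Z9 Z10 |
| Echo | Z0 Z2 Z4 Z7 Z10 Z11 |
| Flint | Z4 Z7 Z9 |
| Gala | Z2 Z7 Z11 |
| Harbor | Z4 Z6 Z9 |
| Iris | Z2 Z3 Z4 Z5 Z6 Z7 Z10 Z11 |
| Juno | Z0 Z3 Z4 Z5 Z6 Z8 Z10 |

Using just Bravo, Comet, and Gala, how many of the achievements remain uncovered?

4

Union of Bravo, Comet, Gala = {Z0, Z2, Z3, Z7, Z8, Z9, Z10, Z11}.
Not covered: Z1, Z4, Z5, Z6 — 4 achievements.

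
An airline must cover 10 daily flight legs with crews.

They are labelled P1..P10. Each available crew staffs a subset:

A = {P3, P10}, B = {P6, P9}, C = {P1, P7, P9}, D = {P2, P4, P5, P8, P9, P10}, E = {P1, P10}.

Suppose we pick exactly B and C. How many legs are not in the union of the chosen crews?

Union of B, C = {P1, P6, P7, P9}.
Not covered: P2, P3, P4, P5, P8, P10 — 6 legs.

6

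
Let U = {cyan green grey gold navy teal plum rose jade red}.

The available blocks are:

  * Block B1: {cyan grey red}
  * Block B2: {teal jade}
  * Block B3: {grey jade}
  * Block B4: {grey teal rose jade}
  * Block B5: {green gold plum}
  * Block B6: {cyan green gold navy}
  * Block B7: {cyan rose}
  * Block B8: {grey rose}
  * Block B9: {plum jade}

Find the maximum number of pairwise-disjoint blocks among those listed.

3

B1, B2, B5 are pairwise disjoint (B1={cyan,grey,red}; B2={teal,jade}; B5={green,gold,plum}).
Every remaining block overlaps one of these, and no 4 of the listed blocks are pairwise disjoint, so 3 is the maximum.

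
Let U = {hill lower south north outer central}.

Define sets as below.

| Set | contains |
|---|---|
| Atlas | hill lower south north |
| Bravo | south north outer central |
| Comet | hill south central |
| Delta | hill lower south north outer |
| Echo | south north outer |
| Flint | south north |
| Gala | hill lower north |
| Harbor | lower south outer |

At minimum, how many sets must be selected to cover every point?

Comet and Delta cover everything between them: the union {hill, lower, south, north, outer, central} is all of U.
No single set has all 6 points (the largest, Delta, has 5), so 2 is optimal.

2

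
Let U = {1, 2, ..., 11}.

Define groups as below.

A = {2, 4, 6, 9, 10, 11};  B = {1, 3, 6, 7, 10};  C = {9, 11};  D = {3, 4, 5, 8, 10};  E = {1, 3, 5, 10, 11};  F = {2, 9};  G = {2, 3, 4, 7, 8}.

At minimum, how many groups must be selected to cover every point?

Take {A, E, G}. Their union is {1, 2, 3, 4, 5, 6, 7, 8, 9, 10, 11}, which is all 11 points.
No 2 of the 7 groups cover everything (all 21 combinations miss at least one point), so 3 is optimal.

3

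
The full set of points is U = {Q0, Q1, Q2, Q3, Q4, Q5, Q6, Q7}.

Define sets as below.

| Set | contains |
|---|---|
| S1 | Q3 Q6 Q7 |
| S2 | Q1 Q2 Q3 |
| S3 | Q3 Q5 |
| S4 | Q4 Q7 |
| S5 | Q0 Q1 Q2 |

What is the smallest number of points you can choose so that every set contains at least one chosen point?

3

Take H = {Q2, Q3, Q7}. Each listed set contains at least one of these, so H is a hitting set of size 3.
The sets S3, S4, S5 are pairwise disjoint, so any hitting set needs a separate point for each — at least 3. Hence 3 is optimal.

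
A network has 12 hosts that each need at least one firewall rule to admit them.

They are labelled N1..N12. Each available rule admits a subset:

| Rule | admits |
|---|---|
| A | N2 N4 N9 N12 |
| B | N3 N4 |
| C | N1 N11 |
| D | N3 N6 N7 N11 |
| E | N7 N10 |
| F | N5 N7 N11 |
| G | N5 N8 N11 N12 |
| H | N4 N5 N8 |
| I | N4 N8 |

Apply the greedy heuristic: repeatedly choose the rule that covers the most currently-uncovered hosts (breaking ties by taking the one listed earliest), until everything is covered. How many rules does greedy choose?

Greedy: pick A (covers 4 new) → pick D (covers 4 new) → pick G (covers 2 new) → pick C (covers 1 new) → pick E (covers 1 new). Total picks: 5.

5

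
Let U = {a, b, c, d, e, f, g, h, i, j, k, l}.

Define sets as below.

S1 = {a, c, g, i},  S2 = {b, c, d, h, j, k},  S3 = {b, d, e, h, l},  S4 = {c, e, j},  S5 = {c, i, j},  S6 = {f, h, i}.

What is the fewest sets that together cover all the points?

4

S1 and S2 and S3 and S6 together: S1 ∪ S2 ∪ S3 ∪ S6 = {a, b, c, d, e, f, g, h, i, j, k, l} — every point is covered.
No 3 of the 6 sets cover everything (all 20 combinations miss at least one point), so 4 is optimal.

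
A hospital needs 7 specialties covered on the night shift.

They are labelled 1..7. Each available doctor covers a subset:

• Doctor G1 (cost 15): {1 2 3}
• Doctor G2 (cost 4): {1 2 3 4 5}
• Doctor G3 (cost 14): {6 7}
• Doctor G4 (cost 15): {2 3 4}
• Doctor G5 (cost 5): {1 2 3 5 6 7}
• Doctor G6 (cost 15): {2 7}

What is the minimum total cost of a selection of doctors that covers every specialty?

9

G2, G5 together cover every specialty (G2 ∪ G5 = {1, 2, 3, 4, 5, 6, 7}); total cost 4 + 5 = 9.
No covering selection has total cost below 9.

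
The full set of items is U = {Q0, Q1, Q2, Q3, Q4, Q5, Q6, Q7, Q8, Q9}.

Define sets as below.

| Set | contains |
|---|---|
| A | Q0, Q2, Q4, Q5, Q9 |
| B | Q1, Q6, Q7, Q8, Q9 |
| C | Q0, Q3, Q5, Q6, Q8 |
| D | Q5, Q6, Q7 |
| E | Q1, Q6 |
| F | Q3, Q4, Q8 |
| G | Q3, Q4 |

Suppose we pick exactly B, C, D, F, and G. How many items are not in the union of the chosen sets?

1

Union of B, C, D, F, G = {Q0, Q1, Q3, Q4, Q5, Q6, Q7, Q8, Q9}.
Not covered: Q2 — 1 item.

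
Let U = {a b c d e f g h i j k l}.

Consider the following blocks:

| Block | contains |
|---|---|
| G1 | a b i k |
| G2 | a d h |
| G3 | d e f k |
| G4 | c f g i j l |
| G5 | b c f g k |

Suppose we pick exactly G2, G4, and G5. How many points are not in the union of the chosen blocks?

1

Union of G2, G4, G5 = {a, b, c, d, f, g, h, i, j, k, l}.
Not covered: e — 1 point.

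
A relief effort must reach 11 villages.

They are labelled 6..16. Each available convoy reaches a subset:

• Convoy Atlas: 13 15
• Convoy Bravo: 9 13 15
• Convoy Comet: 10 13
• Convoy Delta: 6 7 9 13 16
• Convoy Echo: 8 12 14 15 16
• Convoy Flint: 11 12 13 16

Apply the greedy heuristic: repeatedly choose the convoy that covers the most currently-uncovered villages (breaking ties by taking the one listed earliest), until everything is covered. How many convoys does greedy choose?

4

Greedy: pick Delta (covers 5 new) → pick Echo (covers 4 new) → pick Comet (covers 1 new) → pick Flint (covers 1 new). Total picks: 4.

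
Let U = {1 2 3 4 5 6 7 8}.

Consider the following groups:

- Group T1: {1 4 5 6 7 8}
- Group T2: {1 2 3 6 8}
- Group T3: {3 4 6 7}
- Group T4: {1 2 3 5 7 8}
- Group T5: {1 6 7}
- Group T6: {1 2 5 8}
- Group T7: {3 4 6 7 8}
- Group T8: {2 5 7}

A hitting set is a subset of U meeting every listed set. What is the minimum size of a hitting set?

2

Take H = {1, 7}. Each listed group contains at least one of these, so H is a hitting set of size 2.
The groups T3, T6 are pairwise disjoint, so any hitting set needs a separate item for each — at least 2. Hence 2 is optimal.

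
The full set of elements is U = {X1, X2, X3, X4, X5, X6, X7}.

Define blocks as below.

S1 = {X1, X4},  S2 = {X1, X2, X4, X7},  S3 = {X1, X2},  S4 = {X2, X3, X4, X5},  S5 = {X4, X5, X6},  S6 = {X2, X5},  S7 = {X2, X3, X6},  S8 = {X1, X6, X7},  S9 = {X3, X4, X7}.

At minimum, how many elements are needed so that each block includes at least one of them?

3

The 3 elements {X1, X3, X5} hit every block.
No choice of 2 elements meets every block, so 3 is the minimum.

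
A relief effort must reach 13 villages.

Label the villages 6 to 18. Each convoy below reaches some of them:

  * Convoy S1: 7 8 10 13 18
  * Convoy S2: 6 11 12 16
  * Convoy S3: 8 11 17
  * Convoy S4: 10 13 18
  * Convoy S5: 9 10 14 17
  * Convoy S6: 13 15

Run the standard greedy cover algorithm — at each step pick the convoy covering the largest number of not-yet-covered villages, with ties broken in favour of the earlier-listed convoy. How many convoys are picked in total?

Greedy: pick S1 (covers 5 new) → pick S2 (covers 4 new) → pick S5 (covers 3 new) → pick S6 (covers 1 new). Total picks: 4.

4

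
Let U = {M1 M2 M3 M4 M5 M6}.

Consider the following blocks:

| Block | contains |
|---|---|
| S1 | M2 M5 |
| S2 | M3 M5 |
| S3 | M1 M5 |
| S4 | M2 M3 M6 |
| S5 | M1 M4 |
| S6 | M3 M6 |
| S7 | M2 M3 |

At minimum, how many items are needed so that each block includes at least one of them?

The 3 items {M1, M2, M3} hit every block.
The blocks S1, S5, S6 are pairwise disjoint, so any hitting set needs a separate item for each — at least 3. Hence 3 is optimal.

3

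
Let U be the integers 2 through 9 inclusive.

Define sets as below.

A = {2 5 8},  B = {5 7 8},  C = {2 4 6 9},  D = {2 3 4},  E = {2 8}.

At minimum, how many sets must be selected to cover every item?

3

B and C and D together: B ∪ C ∪ D = {2, 3, 4, 5, 6, 7, 8, 9} — every item is covered.
Only D contains 3, so D is forced; the remaining 5 items need at least 2 more sets (each remaining set adds at most 3) — so at least 3 sets are needed, and 3 is optimal.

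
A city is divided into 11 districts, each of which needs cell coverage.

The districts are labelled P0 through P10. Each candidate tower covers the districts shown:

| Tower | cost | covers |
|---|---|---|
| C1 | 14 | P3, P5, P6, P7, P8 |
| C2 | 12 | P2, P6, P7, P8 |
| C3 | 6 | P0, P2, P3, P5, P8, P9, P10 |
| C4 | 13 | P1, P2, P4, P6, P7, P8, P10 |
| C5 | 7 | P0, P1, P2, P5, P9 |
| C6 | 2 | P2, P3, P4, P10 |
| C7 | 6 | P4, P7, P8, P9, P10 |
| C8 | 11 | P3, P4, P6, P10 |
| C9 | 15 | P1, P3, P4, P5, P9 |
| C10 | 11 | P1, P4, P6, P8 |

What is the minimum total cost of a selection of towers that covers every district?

19

C3, C4 together cover every district (C3 ∪ C4 = {P0, P1, P2, P3, P4, P5, P6, P7, P8, P9, P10}); total cost 6 + 13 = 19.
The greedy pick C6, C3, C4 costs 21; no covering selection beats 19.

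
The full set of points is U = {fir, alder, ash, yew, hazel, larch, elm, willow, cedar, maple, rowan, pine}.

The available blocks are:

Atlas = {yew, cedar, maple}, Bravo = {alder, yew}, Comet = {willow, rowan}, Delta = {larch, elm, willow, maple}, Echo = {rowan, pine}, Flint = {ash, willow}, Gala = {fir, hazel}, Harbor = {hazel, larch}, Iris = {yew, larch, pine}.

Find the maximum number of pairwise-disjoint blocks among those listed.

Atlas, Echo, Flint, Harbor are pairwise disjoint (Atlas={yew,cedar,maple}; Echo={rowan,pine}; Flint={ash,willow}; Harbor={hazel,larch}).
Every remaining block overlaps one of these, and no 5 of the listed blocks are pairwise disjoint, so 4 is the maximum.

4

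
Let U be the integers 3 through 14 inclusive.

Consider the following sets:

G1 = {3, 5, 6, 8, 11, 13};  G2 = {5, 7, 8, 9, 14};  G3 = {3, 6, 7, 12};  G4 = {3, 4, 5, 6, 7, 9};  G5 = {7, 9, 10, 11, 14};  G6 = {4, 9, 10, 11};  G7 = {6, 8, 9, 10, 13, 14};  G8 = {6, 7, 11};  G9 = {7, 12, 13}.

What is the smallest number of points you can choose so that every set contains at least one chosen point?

3

The 3 points {5, 7, 9} hit every set.
No choice of 2 points meets every set, so 3 is the minimum.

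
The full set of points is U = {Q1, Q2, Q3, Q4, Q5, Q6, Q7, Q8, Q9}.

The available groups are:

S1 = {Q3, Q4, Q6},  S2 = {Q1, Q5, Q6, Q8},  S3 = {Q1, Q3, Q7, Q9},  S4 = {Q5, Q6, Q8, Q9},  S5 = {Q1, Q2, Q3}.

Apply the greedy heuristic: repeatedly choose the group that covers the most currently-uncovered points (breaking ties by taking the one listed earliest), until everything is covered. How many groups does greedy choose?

4

Greedy: pick S2 (covers 4 new) → pick S3 (covers 3 new) → pick S1 (covers 1 new) → pick S5 (covers 1 new). Total picks: 4.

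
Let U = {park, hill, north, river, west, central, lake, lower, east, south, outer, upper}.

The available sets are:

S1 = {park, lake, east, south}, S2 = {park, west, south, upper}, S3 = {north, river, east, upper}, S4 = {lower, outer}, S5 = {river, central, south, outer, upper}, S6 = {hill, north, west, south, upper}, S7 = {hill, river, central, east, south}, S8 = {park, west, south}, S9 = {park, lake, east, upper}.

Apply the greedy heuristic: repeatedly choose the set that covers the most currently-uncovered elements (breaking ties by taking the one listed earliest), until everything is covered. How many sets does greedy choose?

4

Greedy: pick S5 (covers 5 new) → pick S1 (covers 3 new) → pick S6 (covers 3 new) → pick S4 (covers 1 new). Total picks: 4.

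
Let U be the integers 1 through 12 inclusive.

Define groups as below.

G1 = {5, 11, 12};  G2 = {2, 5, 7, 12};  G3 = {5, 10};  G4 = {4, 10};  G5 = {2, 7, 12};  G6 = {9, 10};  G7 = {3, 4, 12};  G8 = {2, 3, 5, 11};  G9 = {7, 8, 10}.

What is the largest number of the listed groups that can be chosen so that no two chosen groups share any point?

2

G6, G7 are pairwise disjoint (G6={9,10}; G7={3,4,12}).
Every remaining group overlaps one of these, and no 3 of the listed groups are pairwise disjoint, so 2 is the maximum.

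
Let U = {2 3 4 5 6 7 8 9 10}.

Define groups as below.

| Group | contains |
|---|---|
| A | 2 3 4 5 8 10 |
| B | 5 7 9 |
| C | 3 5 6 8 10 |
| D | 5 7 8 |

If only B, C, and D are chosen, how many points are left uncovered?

Union of B, C, D = {3, 5, 6, 7, 8, 9, 10}.
Not covered: 2, 4 — 2 points.

2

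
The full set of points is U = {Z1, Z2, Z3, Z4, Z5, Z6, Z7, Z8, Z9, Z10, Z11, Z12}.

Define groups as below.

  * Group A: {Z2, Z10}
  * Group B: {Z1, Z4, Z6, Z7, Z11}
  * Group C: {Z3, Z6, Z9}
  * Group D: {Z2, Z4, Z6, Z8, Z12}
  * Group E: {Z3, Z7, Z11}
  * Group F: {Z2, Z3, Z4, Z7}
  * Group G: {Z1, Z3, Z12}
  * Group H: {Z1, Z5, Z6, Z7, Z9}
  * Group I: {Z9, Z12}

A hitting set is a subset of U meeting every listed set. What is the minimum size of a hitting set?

Take T = {Z2, Z3, Z9, Z11}. Each listed group contains at least one of these, so T is a hitting set of size 4.
No choice of 3 points meets every group, so 4 is the minimum.

4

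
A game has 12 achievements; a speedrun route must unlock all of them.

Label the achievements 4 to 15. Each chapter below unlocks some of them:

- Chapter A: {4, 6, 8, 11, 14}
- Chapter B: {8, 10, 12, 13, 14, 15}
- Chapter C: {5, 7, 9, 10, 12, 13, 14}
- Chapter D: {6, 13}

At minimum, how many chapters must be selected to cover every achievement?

A and B and C together: A ∪ B ∪ C = {4, 5, 6, 7, 8, 9, 10, 11, 12, 13, 14, 15} — every achievement is covered.
Only A contains 4, so A is forced; the remaining 7 achievements need at least 2 more chapters (each remaining chapter adds at most 6) — so at least 3 chapters are needed, and 3 is optimal.

3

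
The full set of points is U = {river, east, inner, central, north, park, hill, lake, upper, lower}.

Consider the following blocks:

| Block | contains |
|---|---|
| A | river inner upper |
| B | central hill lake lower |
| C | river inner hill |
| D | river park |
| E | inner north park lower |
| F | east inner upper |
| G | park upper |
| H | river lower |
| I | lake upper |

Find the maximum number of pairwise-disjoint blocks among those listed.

B, D, F are pairwise disjoint (B={central,hill,lake,lower}; D={river,park}; F={east,inner,upper}).
Every remaining block overlaps one of these, and no 4 of the listed blocks are pairwise disjoint, so 3 is the maximum.

3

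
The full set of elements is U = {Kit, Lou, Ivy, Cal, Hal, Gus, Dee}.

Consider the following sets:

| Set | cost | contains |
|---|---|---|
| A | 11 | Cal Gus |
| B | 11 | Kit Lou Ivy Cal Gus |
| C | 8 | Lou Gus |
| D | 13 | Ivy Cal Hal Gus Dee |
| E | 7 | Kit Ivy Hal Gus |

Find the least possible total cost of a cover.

24

B, D together cover every element (B ∪ D = {Kit, Lou, Ivy, Cal, Hal, Gus, Dee}); total cost 11 + 13 = 24.
The greedy pick E, B, D costs 31; no covering selection beats 24.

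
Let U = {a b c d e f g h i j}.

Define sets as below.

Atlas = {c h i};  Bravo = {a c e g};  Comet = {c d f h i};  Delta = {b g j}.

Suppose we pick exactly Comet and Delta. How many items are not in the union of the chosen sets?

2

Union of Comet, Delta = {b, c, d, f, g, h, i, j}.
Not covered: a, e — 2 items.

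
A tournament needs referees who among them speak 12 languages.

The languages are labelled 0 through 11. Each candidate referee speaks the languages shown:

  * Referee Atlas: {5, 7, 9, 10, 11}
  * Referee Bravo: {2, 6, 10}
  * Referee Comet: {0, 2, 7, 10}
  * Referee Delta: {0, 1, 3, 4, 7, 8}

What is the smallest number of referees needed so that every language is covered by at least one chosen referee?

Take {Atlas, Bravo, Delta}. Their union is {0, 1, 2, 3, 4, 5, 6, 7, 8, 9, 10, 11}, which is all 12 languages.
Only Delta contains 1, so Delta is forced; the remaining 6 languages need at least 2 more referees (each remaining referee adds at most 4) — so at least 3 referees are needed, and 3 is optimal.

3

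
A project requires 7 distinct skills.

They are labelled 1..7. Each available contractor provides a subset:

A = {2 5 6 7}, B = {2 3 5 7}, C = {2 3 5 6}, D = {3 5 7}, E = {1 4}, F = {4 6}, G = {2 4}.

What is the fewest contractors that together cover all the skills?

Take {A, C, E}. Their union is {1, 2, 3, 4, 5, 6, 7}, which is all 7 skills.
Only E contains 1, so E is forced; the remaining 5 skills need at least 2 more contractors (each remaining contractor adds at most 4) — so at least 3 contractors are needed, and 3 is optimal.

3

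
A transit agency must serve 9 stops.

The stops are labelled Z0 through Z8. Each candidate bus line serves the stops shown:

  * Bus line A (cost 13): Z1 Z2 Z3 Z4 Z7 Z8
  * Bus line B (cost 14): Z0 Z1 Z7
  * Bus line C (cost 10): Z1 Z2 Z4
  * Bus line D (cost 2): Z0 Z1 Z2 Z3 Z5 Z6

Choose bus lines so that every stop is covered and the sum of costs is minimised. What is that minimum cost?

15

A, D together cover every stop (A ∪ D = {Z0, Z1, Z2, Z3, Z4, Z5, Z6, Z7, Z8}); total cost 13 + 2 = 15.
No covering selection has total cost below 15.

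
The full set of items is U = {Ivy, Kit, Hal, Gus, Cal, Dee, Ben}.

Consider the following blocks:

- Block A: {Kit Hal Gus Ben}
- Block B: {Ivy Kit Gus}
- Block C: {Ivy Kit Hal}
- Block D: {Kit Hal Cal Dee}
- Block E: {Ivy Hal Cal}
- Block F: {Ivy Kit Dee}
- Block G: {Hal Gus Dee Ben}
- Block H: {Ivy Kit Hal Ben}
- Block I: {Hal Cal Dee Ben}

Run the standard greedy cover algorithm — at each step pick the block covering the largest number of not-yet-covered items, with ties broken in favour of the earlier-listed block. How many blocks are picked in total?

3

Greedy: pick A (covers 4 new) → pick D (covers 2 new) → pick B (covers 1 new). Total picks: 3.
(The true minimum cover uses only 2 blocks, so greedy is not optimal here.)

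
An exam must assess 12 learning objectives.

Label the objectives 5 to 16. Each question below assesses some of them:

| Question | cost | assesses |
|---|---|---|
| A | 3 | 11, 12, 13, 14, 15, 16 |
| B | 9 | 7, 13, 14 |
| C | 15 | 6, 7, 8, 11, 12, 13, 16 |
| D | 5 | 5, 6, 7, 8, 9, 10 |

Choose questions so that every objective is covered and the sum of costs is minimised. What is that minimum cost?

A, D together cover every objective (A ∪ D = {5, 6, 7, 8, 9, 10, 11, 12, 13, 14, 15, 16}); total cost 3 + 5 = 8.
No covering selection has total cost below 8.

8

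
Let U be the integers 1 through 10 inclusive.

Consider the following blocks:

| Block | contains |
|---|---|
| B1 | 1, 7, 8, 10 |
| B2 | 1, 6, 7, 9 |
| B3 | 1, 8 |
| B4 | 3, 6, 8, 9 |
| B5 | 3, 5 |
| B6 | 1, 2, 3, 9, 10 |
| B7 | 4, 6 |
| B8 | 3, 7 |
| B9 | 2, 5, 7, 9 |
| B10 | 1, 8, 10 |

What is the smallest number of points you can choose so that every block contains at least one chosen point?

Take H = {1, 3, 4, 9}. Each listed block contains at least one of these, so H is a hitting set of size 4.
No choice of 3 points meets every block, so 4 is the minimum.

4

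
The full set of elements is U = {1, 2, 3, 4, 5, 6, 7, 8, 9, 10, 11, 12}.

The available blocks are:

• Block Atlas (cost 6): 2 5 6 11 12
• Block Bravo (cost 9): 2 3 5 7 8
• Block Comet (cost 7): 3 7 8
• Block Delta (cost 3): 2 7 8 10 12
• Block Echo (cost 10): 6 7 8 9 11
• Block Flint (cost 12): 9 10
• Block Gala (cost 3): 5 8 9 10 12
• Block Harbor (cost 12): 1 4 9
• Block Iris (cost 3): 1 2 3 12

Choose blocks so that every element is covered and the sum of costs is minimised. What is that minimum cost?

24

Atlas, Delta, Harbor, Iris together cover every element (Atlas ∪ Delta ∪ Harbor ∪ Iris = {1, 2, 3, 4, 5, 6, 7, 8, 9, 10, 11, 12}); total cost 6 + 3 + 12 + 3 = 24.
The greedy pick Delta, Gala, Iris, Atlas, Harbor costs 27; no covering selection beats 24.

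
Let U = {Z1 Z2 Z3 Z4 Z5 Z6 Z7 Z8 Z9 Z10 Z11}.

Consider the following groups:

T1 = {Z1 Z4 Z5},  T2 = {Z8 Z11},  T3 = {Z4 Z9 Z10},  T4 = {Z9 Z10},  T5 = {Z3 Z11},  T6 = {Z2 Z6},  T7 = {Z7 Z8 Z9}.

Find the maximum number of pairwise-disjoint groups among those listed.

4

T1, T5, T6, T7 are pairwise disjoint (T1={Z1,Z4,Z5}; T5={Z3,Z11}; T6={Z2,Z6}; T7={Z7,Z8,Z9}).
Every remaining group overlaps one of these, and no 5 of the listed groups are pairwise disjoint, so 4 is the maximum.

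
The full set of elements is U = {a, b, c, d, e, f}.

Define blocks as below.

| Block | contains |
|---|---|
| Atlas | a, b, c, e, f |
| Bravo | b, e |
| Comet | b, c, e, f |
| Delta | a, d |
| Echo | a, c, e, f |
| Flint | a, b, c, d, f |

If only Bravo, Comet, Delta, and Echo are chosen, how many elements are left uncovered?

0

Union of Bravo, Comet, Delta, Echo = {a, b, c, d, e, f} — that's every element, so 0 are uncovered.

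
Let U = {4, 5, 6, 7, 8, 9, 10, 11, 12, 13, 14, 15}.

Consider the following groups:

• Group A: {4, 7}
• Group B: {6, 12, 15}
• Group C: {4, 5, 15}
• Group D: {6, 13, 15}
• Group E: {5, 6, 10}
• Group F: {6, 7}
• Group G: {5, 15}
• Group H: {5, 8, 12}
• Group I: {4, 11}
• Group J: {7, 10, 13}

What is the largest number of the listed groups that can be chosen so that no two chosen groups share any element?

3

F, H, I are pairwise disjoint (F={6,7}; H={5,8,12}; I={4,11}).
Every remaining group overlaps one of these, and no 4 of the listed groups are pairwise disjoint, so 3 is the maximum.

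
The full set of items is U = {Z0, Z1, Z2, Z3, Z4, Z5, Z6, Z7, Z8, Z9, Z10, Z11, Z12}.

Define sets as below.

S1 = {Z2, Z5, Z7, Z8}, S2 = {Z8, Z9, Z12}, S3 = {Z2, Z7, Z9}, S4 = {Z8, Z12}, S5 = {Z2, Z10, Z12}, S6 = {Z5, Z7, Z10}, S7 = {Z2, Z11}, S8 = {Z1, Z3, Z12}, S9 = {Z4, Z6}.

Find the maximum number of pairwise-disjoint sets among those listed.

S4, S6, S7, S9 are pairwise disjoint (S4={Z8,Z12}; S6={Z5,Z7,Z10}; S7={Z2,Z11}; S9={Z4,Z6}).
Every remaining set overlaps one of these, and no 5 of the listed sets are pairwise disjoint, so 4 is the maximum.

4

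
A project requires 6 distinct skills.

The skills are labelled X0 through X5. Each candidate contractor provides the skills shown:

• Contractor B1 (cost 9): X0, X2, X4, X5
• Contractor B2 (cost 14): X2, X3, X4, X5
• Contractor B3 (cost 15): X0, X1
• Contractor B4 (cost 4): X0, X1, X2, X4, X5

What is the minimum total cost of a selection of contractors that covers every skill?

18

B2, B4 together cover every skill (B2 ∪ B4 = {X0, X1, X2, X3, X4, X5}); total cost 14 + 4 = 18.
No covering selection has total cost below 18.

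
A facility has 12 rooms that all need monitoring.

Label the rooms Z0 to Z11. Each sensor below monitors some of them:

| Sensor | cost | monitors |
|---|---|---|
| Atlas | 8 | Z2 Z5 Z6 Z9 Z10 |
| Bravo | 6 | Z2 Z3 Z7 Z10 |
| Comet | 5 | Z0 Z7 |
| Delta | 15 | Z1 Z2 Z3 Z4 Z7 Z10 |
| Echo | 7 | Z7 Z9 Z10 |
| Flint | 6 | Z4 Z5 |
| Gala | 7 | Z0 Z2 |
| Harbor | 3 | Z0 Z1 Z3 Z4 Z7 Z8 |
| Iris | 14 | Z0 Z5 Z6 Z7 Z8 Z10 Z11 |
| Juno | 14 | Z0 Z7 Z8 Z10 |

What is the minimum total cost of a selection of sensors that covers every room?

25

Atlas, Harbor, Iris together cover every room (Atlas ∪ Harbor ∪ Iris = {Z0, Z1, Z2, Z3, Z4, Z5, Z6, Z7, Z8, Z9, Z10, Z11}); total cost 8 + 3 + 14 = 25.
No covering selection has total cost below 25.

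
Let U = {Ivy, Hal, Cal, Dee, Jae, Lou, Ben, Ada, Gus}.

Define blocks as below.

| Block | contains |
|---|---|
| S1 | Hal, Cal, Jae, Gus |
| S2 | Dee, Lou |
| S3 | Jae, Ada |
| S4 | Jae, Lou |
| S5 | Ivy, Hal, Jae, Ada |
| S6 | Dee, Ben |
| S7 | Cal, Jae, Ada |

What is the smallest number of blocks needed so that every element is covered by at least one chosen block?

4

S1 and S4 and S5 and S6 together: S1 ∪ S4 ∪ S5 ∪ S6 = {Ivy, Hal, Cal, Dee, Jae, Lou, Ben, Ada, Gus} — every element is covered.
Only S5 contains Ivy, so S5 is forced; the remaining 5 elements need at least 3 more blocks (each remaining block adds at most 2) — so at least 4 blocks are needed, and 4 is optimal.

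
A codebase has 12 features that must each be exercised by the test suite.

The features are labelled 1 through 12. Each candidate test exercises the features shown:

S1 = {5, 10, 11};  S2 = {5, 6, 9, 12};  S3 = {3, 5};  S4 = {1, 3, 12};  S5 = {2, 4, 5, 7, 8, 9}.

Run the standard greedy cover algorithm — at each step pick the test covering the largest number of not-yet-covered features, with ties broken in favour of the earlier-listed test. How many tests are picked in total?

4

Greedy: pick S5 (covers 6 new) → pick S4 (covers 3 new) → pick S1 (covers 2 new) → pick S2 (covers 1 new). Total picks: 4.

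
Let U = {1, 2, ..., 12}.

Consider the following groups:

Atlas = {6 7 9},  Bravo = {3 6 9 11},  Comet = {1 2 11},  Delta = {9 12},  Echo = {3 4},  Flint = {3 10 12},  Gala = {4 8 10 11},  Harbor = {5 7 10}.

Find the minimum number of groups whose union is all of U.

5

Bravo, Comet, Delta, Gala, and Harbor cover everything between them: the union {1, 2, 3, 4, 5, 6, 7, 8, 9, 10, 11, 12} is all of U.
No 4 of the 8 groups cover everything (all 70 combinations miss at least one point), so 5 is optimal.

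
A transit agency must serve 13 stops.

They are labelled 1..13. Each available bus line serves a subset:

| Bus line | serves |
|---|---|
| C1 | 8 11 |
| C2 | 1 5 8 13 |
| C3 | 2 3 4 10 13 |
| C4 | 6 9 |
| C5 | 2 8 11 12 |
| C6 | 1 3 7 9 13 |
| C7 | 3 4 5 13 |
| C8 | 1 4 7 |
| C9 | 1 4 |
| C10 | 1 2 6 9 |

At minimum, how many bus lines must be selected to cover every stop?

5

C2 and C3 and C4 and C5 and C6 together: C2 ∪ C3 ∪ C4 ∪ C5 ∪ C6 = {1, 2, 3, 4, 5, 6, 7, 8, 9, 10, 11, 12, 13} — every stop is covered.
No 4 of the 10 bus lines cover everything (all 210 combinations miss at least one stop), so 5 is optimal.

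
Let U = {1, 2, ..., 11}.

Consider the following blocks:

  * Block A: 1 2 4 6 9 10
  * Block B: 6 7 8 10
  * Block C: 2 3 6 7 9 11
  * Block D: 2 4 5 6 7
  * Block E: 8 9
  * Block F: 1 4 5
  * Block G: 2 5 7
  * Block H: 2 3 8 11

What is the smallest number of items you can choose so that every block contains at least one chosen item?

Take T = {1, 7, 8}. Each listed block contains at least one of these, so T is a hitting set of size 3.
No choice of 2 items meets every block, so 3 is the minimum.

3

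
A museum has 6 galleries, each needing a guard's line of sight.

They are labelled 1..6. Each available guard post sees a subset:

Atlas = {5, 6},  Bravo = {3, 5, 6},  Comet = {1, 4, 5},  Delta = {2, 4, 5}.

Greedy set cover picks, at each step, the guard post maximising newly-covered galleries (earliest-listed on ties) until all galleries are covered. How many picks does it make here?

Greedy: pick Bravo (covers 3 new) → pick Comet (covers 2 new) → pick Delta (covers 1 new). Total picks: 3.

3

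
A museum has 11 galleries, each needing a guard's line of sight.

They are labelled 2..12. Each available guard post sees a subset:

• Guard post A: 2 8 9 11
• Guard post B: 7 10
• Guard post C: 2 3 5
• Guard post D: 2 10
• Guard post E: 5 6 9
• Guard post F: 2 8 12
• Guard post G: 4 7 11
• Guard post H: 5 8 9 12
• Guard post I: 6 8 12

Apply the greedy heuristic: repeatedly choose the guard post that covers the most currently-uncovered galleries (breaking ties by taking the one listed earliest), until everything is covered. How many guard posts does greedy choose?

5

Greedy: pick A (covers 4 new) → pick B (covers 2 new) → pick C (covers 2 new) → pick I (covers 2 new) → pick G (covers 1 new). Total picks: 5.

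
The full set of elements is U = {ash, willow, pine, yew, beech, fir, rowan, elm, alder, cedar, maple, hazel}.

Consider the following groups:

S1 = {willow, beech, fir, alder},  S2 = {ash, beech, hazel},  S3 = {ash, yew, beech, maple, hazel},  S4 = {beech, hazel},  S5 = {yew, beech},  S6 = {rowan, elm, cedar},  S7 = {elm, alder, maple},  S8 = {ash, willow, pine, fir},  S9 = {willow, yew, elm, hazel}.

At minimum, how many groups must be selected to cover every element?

4

S3 and S6 and S7 and S8 together: S3 ∪ S6 ∪ S7 ∪ S8 = {ash, willow, pine, yew, beech, fir, rowan, elm, alder, cedar, maple, hazel} — every element is covered.
No 3 of the 9 groups cover everything (all 84 combinations miss at least one element), so 4 is optimal.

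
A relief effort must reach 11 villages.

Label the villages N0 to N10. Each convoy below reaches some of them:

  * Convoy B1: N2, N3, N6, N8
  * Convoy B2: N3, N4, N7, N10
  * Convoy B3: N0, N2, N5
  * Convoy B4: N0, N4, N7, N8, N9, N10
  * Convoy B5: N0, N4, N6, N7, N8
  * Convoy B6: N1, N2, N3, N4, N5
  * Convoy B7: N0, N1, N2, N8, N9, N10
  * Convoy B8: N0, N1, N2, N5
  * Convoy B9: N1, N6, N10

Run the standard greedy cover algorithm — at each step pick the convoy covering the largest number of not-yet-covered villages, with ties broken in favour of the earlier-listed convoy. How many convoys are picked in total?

Greedy: pick B4 (covers 6 new) → pick B6 (covers 4 new) → pick B1 (covers 1 new). Total picks: 3.

3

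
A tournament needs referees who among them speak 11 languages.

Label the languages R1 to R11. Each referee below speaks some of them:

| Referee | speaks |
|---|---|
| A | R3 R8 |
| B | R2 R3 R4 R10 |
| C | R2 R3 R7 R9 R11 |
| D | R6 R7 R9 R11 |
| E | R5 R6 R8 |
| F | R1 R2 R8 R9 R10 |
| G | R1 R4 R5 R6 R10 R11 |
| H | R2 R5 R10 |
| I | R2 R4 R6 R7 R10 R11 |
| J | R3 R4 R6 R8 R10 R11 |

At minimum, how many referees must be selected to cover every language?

A and C and G together: A ∪ C ∪ G = {R1, R2, R3, R4, R5, R6, R7, R8, R9, R10, R11} — every language is covered.
No 2 of the 10 referees cover everything (all 45 combinations miss at least one language), so 3 is optimal.

3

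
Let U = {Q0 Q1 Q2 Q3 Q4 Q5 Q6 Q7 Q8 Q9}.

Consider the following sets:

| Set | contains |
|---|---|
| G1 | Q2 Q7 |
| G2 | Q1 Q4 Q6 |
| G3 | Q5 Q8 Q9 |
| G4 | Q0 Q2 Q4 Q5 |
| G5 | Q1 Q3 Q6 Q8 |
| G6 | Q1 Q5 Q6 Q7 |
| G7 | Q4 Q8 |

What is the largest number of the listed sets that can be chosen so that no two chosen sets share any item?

3

G1, G2, G3 are pairwise disjoint (G1={Q2,Q7}; G2={Q1,Q4,Q6}; G3={Q5,Q8,Q9}).
Every remaining set overlaps one of these, and no 4 of the listed sets are pairwise disjoint, so 3 is the maximum.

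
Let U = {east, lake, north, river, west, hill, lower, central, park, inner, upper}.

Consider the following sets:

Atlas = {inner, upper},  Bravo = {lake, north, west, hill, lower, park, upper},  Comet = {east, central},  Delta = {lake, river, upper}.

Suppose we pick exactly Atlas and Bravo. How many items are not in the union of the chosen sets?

Union of Atlas, Bravo = {lake, north, west, hill, lower, park, inner, upper}.
Not covered: east, river, central — 3 items.

3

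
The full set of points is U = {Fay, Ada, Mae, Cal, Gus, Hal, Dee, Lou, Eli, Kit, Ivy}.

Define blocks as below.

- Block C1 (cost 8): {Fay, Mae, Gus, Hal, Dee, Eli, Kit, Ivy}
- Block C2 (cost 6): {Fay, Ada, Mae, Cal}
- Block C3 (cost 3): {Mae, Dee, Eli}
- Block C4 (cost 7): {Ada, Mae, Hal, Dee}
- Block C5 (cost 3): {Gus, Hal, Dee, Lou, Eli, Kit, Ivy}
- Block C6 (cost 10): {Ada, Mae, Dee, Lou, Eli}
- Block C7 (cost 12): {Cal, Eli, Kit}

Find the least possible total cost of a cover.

C2, C5 together cover every point (C2 ∪ C5 = {Fay, Ada, Mae, Cal, Gus, Hal, Dee, Lou, Eli, Kit, Ivy}); total cost 6 + 3 = 9.
No covering selection has total cost below 9.

9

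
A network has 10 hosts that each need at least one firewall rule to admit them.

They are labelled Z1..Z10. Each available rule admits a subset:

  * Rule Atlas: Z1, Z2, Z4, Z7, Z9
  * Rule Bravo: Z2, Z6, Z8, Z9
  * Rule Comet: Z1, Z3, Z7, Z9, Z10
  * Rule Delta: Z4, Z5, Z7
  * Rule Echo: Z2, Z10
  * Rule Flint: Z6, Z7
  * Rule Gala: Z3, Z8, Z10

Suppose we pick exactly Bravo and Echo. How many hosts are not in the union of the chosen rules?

Union of Bravo, Echo = {Z2, Z6, Z8, Z9, Z10}.
Not covered: Z1, Z3, Z4, Z5, Z7 — 5 hosts.

5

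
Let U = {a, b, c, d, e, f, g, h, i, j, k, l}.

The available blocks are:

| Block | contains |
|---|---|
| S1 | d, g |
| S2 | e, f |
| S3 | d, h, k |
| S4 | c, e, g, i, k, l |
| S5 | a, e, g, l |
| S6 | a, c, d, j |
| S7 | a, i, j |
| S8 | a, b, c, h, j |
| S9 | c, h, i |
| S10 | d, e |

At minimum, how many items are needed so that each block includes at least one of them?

Take T = {d, e, i, j}. Each listed block contains at least one of these, so T is a hitting set of size 4.
No choice of 3 items meets every block, so 4 is the minimum.

4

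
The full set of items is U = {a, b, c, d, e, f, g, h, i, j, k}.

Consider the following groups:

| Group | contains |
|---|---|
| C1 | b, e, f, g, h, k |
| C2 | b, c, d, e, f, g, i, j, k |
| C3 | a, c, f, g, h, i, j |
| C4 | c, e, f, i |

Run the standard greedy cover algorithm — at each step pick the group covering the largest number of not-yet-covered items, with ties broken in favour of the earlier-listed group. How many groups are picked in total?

2

Greedy: pick C2 (covers 9 new) → pick C3 (covers 2 new). Total picks: 2.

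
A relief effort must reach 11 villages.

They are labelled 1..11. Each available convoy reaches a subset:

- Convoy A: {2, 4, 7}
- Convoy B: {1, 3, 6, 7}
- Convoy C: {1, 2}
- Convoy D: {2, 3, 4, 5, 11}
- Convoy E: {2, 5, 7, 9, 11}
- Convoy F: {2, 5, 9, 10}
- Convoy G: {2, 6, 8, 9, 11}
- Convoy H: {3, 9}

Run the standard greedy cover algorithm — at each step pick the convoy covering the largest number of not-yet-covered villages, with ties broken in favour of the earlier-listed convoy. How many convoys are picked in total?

4

Greedy: pick D (covers 5 new) → pick B (covers 3 new) → pick F (covers 2 new) → pick G (covers 1 new). Total picks: 4.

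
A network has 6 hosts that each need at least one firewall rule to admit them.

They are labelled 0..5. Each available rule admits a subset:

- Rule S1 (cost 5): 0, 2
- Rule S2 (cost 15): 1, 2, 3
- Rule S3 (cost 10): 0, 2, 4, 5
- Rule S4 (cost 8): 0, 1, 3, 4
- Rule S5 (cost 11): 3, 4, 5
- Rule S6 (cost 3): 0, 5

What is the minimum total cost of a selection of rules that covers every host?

16

S1, S4, S6 together cover every host (S1 ∪ S4 ∪ S6 = {0, 1, 2, 3, 4, 5}); total cost 5 + 8 + 3 = 16.
No covering selection has total cost below 16.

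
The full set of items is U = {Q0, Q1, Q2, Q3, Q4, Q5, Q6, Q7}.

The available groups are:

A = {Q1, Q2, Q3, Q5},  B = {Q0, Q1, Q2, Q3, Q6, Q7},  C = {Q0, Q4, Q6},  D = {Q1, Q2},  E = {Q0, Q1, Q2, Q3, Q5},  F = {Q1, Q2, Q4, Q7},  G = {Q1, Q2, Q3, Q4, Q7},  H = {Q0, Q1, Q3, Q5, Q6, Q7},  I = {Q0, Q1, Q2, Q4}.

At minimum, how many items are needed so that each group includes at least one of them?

2

T = {Q1, Q6} meets every group (each contains at least one member of T), and |T| = 2.
The groups A, C are pairwise disjoint, so any hitting set needs a separate item for each — at least 2. Hence 2 is optimal.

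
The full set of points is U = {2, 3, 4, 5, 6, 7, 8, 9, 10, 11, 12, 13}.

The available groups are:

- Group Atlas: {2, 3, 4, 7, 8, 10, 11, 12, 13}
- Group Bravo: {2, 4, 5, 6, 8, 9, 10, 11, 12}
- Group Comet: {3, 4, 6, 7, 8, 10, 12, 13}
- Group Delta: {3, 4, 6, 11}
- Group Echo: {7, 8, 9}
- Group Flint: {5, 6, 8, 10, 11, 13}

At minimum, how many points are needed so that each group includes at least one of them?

2

The 2 points {6, 8} hit every group.
The groups Delta, Echo are pairwise disjoint, so any hitting set needs a separate point for each — at least 2. Hence 2 is optimal.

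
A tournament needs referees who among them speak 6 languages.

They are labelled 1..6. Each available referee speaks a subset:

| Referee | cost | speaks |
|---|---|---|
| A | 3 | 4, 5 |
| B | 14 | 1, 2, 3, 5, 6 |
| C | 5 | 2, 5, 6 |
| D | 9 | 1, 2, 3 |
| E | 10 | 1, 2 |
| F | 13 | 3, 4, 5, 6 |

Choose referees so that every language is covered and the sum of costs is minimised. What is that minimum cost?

17

A, B together cover every language (A ∪ B = {1, 2, 3, 4, 5, 6}); total cost 3 + 14 = 17.
No covering selection has total cost below 17.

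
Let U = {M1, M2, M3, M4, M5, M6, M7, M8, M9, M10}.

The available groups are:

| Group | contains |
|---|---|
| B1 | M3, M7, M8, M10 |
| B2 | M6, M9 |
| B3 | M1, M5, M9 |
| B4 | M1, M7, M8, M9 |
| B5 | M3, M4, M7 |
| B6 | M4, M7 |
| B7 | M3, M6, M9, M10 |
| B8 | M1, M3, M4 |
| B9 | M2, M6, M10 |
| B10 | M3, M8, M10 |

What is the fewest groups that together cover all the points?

Take {B3, B6, B9, B10}. Their union is {M1, M2, M3, M4, M5, M6, M7, M8, M9, M10}, which is all 10 points.
No 3 of the 10 groups cover everything (all 120 combinations miss at least one point), so 4 is optimal.

4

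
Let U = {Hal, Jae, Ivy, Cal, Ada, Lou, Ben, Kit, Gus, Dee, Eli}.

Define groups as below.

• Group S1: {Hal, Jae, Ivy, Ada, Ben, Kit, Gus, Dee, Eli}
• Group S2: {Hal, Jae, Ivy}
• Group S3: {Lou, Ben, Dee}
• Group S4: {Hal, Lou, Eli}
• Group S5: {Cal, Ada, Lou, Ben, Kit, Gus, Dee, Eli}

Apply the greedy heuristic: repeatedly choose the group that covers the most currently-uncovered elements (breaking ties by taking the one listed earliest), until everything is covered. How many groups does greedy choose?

2

Greedy: pick S1 (covers 9 new) → pick S5 (covers 2 new). Total picks: 2.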